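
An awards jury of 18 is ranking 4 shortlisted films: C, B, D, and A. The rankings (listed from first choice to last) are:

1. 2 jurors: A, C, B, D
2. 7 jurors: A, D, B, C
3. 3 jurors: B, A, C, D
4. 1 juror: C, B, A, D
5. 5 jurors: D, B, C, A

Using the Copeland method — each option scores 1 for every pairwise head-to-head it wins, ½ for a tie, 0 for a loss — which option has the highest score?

A

C: loses to B, D, and A → score 0.
B: beats C; ties A; loses to D → score 1.5.
D: beats C and B; loses to A → score 2.
A: beats C and D; ties B → score 2.5.
A has the best pairwise record.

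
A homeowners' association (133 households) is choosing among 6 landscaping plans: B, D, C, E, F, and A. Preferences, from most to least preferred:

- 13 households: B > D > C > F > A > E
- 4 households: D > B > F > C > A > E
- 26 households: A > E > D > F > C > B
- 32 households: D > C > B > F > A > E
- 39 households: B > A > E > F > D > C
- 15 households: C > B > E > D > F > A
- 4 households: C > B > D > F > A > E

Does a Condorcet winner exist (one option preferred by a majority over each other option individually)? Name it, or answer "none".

Checking pairwise contests:
C beats B 77–56.
B beats D 71–62.
D beats C 114–19.
B beats E 107–26.
B beats F 107–26.
B beats A 107–26.
Every option loses at least one head-to-head, so there is no Condorcet winner.

none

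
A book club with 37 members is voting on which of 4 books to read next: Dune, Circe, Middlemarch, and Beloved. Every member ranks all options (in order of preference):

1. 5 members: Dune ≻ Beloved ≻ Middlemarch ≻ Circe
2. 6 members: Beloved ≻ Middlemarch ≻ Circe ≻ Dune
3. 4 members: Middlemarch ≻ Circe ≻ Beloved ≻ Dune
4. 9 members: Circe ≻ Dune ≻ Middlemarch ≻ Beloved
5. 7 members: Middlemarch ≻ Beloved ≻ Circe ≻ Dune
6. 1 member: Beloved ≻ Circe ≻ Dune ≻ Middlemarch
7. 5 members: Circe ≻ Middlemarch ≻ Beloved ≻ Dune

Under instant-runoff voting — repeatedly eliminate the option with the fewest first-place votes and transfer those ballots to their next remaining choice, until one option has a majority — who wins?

Beloved

Round 1: Dune 5, Circe 14, Middlemarch 11, Beloved 7. Eliminate Dune.
Round 2: Circe 14, Middlemarch 11, Beloved 12. Eliminate Middlemarch.
Round 3: Circe 18, Beloved 19. Beloved has a majority.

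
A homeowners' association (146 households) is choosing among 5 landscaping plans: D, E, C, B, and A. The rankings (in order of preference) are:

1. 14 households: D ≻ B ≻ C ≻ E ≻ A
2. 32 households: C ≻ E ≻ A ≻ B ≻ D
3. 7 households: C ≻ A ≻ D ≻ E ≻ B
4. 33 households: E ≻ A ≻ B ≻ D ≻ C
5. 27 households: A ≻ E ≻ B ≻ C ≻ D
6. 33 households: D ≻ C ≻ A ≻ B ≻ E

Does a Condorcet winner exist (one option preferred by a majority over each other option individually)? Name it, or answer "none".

Checking pairwise contests:
E beats D 92–54.
C beats E 86–60.
D beats C 80–66.
E beats B 99–47.
E beats A 79–67.
Every option loses at least one head-to-head, so there is no Condorcet winner.

none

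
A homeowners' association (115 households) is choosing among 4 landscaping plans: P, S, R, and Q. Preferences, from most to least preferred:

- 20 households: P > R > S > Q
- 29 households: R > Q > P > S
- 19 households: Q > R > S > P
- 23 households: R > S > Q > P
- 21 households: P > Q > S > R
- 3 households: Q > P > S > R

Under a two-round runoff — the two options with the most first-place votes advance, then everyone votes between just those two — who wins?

R

Round 1 first-place votes: P 41, S 0, R 52, Q 22.
R and P advance.
Runoff: R is preferred to P by 71 voters; P by 44.
R wins the runoff.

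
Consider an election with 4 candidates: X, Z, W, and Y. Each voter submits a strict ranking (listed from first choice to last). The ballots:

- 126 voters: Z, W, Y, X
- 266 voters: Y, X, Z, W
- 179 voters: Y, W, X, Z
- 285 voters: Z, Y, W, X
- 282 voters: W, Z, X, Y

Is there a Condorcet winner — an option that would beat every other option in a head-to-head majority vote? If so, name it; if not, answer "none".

Z vs X: 693–445 for Z.
Z vs W: 677–461 for Z.
Z vs Y: 693–445 for Z.
Z beats every other option head-to-head.

Z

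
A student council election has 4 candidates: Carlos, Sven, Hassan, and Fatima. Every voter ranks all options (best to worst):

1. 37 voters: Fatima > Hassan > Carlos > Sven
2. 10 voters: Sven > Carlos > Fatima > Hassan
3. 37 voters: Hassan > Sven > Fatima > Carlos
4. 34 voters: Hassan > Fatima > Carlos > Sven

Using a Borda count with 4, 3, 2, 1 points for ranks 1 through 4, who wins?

Carlos: 37·2 + 10·3 + 37·1 + 34·2 = 209
Sven: 37·1 + 10·4 + 37·3 + 34·1 = 222
Hassan: 37·3 + 10·1 + 37·4 + 34·4 = 405
Fatima: 37·4 + 10·2 + 37·2 + 34·3 = 344
Hassan has the highest Borda score (405).

Hassan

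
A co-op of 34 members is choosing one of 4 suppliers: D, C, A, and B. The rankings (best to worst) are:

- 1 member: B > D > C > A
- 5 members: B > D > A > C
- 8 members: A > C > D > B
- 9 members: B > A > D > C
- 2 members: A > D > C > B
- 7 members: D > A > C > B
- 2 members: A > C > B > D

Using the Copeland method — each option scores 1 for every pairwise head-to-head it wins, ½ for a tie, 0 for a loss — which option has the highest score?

D: beats C; ties B; loses to A → score 1.5.
C: beats B; loses to D and A → score 1.
A: beats D, C, and B → score 3.
B: ties D; loses to C and A → score 0.5.
A has the best pairwise record.

A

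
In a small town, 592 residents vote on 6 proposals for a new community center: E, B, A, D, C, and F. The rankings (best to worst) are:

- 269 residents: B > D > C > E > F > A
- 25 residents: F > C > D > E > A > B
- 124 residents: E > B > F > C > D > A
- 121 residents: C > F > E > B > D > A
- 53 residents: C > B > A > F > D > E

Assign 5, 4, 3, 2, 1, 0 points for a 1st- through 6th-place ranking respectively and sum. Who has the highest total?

B

E: 269·2 + 25·2 + 124·5 + 121·3 + 53·0 = 1571
B: 269·5 + 25·0 + 124·4 + 121·2 + 53·4 = 2295
A: 269·0 + 25·1 + 124·0 + 121·0 + 53·3 = 184
D: 269·4 + 25·3 + 124·1 + 121·1 + 53·1 = 1449
C: 269·3 + 25·4 + 124·2 + 121·5 + 53·5 = 2025
F: 269·1 + 25·5 + 124·3 + 121·4 + 53·2 = 1356
B has the highest Borda score (2295).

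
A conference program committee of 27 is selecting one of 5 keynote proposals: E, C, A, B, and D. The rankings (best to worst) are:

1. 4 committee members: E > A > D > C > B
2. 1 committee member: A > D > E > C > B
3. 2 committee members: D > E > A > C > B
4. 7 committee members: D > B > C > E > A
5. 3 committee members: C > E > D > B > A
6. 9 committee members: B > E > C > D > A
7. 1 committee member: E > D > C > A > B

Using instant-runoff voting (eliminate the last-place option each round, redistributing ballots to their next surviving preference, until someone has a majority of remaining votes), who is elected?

D

Round 1: E 5, C 3, A 1, B 9, D 9. Eliminate A.
Round 2: E 5, C 3, B 9, D 10. Eliminate C.
Round 3: E 8, B 9, D 10. Eliminate E.
Round 4: B 9, D 18. D has a majority.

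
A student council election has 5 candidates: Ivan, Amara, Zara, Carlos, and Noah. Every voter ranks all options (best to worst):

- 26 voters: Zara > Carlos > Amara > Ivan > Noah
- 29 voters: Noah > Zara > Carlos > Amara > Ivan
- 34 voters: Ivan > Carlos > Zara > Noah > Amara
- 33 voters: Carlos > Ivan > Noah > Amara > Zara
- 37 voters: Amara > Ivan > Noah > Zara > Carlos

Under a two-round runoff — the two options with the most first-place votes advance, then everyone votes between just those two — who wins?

Round 1 first-place votes: Ivan 34, Amara 37, Zara 26, Carlos 33, Noah 29.
Amara and Ivan advance.
Runoff: Amara is preferred to Ivan by 92 voters; Ivan by 67.
Amara wins the runoff.

Amara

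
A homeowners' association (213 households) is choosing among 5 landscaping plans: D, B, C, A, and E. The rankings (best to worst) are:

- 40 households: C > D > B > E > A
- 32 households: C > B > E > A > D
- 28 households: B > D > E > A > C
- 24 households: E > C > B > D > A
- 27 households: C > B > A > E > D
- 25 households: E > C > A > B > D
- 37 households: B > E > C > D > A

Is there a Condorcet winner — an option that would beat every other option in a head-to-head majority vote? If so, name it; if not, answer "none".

Checking pairwise contests:
B beats D 173–40.
C beats B 148–65.
E beats C 114–99.
D beats A 129–84.
B beats E 164–49.
Every option loses at least one head-to-head, so there is no Condorcet winner.

none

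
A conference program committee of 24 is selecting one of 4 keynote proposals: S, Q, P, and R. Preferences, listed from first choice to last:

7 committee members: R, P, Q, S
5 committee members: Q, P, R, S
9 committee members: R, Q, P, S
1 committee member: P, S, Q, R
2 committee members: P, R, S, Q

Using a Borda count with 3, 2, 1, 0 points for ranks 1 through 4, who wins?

S: 7·0 + 5·0 + 9·0 + 1·2 + 2·1 = 4
Q: 7·1 + 5·3 + 9·2 + 1·1 + 2·0 = 41
P: 7·2 + 5·2 + 9·1 + 1·3 + 2·3 = 42
R: 7·3 + 5·1 + 9·3 + 1·0 + 2·2 = 57
R has the highest Borda score (57).

R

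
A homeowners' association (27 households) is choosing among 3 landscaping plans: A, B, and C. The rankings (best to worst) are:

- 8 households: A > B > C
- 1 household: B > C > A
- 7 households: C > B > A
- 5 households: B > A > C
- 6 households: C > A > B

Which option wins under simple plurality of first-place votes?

First-place votes: A 8, B 6, C 13.
C has the most first-place votes.

C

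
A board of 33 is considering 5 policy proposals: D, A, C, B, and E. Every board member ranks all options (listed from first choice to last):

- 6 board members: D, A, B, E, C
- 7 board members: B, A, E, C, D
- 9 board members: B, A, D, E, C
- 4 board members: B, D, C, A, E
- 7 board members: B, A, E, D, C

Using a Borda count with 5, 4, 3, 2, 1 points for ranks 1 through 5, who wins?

D: 6·5 + 7·1 + 9·3 + 4·4 + 7·2 = 94
A: 6·4 + 7·4 + 9·4 + 4·2 + 7·4 = 124
C: 6·1 + 7·2 + 9·1 + 4·3 + 7·1 = 48
B: 6·3 + 7·5 + 9·5 + 4·5 + 7·5 = 153
E: 6·2 + 7·3 + 9·2 + 4·1 + 7·3 = 76
B has the highest Borda score (153).

B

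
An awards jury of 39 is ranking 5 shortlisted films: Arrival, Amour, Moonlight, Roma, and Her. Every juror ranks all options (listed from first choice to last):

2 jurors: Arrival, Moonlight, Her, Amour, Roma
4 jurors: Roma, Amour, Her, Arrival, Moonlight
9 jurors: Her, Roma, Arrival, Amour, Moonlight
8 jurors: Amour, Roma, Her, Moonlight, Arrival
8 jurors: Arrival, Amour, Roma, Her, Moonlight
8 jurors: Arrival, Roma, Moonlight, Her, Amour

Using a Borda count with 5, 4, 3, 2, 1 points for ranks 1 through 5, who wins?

Roma

Arrival: 2·5 + 4·2 + 9·3 + 8·1 + 8·5 + 8·5 = 133
Amour: 2·2 + 4·4 + 9·2 + 8·5 + 8·4 + 8·1 = 118
Moonlight: 2·4 + 4·1 + 9·1 + 8·2 + 8·1 + 8·3 = 69
Roma: 2·1 + 4·5 + 9·4 + 8·4 + 8·3 + 8·4 = 146
Her: 2·3 + 4·3 + 9·5 + 8·3 + 8·2 + 8·2 = 119
Roma has the highest Borda score (146).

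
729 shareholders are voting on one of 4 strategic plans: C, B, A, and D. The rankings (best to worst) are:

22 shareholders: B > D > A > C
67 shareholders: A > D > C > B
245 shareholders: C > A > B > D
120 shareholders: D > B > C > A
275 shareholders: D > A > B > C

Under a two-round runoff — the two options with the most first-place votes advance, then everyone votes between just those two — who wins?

Round 1 first-place votes: C 245, B 22, A 67, D 395.
D and C advance.
Runoff: D is preferred to C by 484 voters; C by 245.
D wins the runoff.

D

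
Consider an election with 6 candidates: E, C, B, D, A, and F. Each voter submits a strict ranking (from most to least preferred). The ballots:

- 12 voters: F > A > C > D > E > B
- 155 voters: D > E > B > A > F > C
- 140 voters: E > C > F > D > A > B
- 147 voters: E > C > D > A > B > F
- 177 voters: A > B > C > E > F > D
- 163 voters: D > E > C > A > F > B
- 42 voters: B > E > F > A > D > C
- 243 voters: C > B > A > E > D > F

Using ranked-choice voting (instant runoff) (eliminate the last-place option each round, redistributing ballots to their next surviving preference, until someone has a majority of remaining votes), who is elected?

Round 1: E 287, C 243, B 42, D 318, A 177, F 12. Eliminate F.
Round 2: E 287, C 243, B 42, D 318, A 189. Eliminate B.
Round 3: E 329, C 243, D 318, A 189. Eliminate A.
Round 4: E 329, C 432, D 318. Eliminate D.
Round 5: E 647, C 432. E has a majority.

E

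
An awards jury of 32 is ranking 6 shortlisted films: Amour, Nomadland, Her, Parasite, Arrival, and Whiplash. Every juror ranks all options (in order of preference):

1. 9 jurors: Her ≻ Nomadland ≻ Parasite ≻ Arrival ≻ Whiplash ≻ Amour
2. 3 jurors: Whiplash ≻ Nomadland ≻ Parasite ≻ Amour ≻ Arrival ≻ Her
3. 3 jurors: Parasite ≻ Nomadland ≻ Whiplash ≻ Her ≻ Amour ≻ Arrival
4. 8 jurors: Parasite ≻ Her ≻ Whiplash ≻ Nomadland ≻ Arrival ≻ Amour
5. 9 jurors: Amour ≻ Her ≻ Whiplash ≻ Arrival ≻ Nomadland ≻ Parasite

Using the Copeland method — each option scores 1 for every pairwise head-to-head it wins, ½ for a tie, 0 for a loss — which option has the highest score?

Amour: loses to Nomadland, Her, Parasite, Arrival, and Whiplash → score 0.
Nomadland: beats Amour, Parasite, and Arrival; loses to Her and Whiplash → score 3.
Her: beats Amour, Nomadland, Parasite, Arrival, and Whiplash → score 5.
Parasite: beats Amour, Arrival, and Whiplash; loses to Nomadland and Her → score 3.
Arrival: beats Amour; loses to Nomadland, Her, Parasite, and Whiplash → score 1.
Whiplash: beats Amour, Nomadland, and Arrival; loses to Her and Parasite → score 3.
Her has the best pairwise record.

Her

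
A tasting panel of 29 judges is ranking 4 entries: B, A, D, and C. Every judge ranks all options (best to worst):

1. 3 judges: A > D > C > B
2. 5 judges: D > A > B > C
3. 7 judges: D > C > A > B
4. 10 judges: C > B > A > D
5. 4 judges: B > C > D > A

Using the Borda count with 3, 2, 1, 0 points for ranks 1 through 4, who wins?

B: 3·0 + 5·1 + 7·0 + 10·2 + 4·3 = 37
A: 3·3 + 5·2 + 7·1 + 10·1 + 4·0 = 36
D: 3·2 + 5·3 + 7·3 + 10·0 + 4·1 = 46
C: 3·1 + 5·0 + 7·2 + 10·3 + 4·2 = 55
C has the highest Borda score (55).

C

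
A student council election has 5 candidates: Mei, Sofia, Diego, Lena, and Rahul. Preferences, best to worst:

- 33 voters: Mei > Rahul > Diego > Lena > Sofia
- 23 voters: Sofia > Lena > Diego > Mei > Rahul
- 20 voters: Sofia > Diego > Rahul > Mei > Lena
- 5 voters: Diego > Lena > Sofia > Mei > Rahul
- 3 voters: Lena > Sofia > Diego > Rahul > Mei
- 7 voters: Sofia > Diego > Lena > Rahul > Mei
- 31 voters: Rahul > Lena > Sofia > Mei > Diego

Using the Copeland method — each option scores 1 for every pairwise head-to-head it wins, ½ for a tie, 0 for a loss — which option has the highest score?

Rahul

Mei: beats Diego; ties Rahul; loses to Sofia and Lena → score 1.5.
Sofia: beats Mei and Diego; loses to Lena and Rahul → score 2.
Diego: beats Lena; loses to Mei, Sofia, and Rahul → score 1.
Lena: beats Mei and Sofia; loses to Diego and Rahul → score 2.
Rahul: beats Sofia, Diego, and Lena; ties Mei → score 3.5.
Rahul has the best pairwise record.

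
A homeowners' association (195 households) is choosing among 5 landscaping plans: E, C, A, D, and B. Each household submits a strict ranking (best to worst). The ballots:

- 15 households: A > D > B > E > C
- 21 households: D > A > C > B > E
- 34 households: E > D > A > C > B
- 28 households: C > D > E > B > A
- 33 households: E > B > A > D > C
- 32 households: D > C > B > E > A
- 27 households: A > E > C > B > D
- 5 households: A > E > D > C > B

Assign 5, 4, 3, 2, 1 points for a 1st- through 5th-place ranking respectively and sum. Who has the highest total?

D

E: 15·2 + 21·1 + 34·5 + 28·3 + 33·5 + 32·2 + 27·4 + 5·4 = 662
C: 15·1 + 21·3 + 34·2 + 28·5 + 33·1 + 32·4 + 27·3 + 5·2 = 538
A: 15·5 + 21·4 + 34·3 + 28·1 + 33·3 + 32·1 + 27·5 + 5·5 = 580
D: 15·4 + 21·5 + 34·4 + 28·4 + 33·2 + 32·5 + 27·1 + 5·3 = 681
B: 15·3 + 21·2 + 34·1 + 28·2 + 33·4 + 32·3 + 27·2 + 5·1 = 464
D has the highest Borda score (681).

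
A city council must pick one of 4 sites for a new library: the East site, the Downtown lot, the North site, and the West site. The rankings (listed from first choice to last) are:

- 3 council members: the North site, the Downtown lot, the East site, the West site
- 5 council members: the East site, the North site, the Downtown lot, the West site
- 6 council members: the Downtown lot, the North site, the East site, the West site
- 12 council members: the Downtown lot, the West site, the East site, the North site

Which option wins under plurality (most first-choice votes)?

First-place votes: the East site 5, the Downtown lot 18, the North site 3, the West site 0.
the Downtown lot has the most first-place votes.

the Downtown lot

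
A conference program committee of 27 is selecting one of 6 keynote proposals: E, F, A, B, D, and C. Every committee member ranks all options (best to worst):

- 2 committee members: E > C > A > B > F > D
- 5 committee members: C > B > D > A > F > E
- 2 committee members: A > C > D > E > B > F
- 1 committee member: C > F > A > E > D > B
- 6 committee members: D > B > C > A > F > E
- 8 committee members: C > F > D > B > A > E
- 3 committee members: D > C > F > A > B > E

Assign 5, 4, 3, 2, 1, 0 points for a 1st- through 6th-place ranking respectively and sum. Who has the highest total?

E: 2·5 + 5·0 + 2·2 + 1·2 + 6·0 + 8·0 + 3·0 = 16
F: 2·1 + 5·1 + 2·0 + 1·4 + 6·1 + 8·4 + 3·3 = 58
A: 2·3 + 5·2 + 2·5 + 1·3 + 6·2 + 8·1 + 3·2 = 55
B: 2·2 + 5·4 + 2·1 + 1·0 + 6·4 + 8·2 + 3·1 = 69
D: 2·0 + 5·3 + 2·3 + 1·1 + 6·5 + 8·3 + 3·5 = 91
C: 2·4 + 5·5 + 2·4 + 1·5 + 6·3 + 8·5 + 3·4 = 116
C has the highest Borda score (116).

C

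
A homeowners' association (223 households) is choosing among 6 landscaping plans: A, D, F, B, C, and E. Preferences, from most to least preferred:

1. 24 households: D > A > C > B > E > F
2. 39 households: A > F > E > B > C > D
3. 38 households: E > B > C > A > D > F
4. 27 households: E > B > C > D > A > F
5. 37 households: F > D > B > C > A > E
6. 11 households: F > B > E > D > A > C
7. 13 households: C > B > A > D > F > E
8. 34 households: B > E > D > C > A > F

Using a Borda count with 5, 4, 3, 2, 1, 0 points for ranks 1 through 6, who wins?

B

A: 24·4 + 39·5 + 38·2 + 27·1 + 37·1 + 11·1 + 13·3 + 34·1 = 515
D: 24·5 + 39·0 + 38·1 + 27·2 + 37·4 + 11·2 + 13·2 + 34·3 = 510
F: 24·0 + 39·4 + 38·0 + 27·0 + 37·5 + 11·5 + 13·1 + 34·0 = 409
B: 24·2 + 39·2 + 38·4 + 27·4 + 37·3 + 11·4 + 13·4 + 34·5 = 763
C: 24·3 + 39·1 + 38·3 + 27·3 + 37·2 + 11·0 + 13·5 + 34·2 = 513
E: 24·1 + 39·3 + 38·5 + 27·5 + 37·0 + 11·3 + 13·0 + 34·4 = 635
B has the highest Borda score (763).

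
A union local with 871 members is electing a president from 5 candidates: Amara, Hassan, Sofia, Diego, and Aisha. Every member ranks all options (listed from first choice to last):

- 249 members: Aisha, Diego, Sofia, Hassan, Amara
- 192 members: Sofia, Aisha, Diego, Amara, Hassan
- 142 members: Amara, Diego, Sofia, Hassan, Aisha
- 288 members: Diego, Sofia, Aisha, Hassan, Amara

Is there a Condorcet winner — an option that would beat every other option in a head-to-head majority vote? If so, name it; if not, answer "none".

Checking pairwise contests:
Hassan beats Amara 537–334.
Sofia beats Hassan 871–0.
Diego beats Sofia 679–192.
Aisha beats Diego 441–430.
Sofia beats Aisha 622–249.
Every option loses at least one head-to-head, so there is no Condorcet winner.

none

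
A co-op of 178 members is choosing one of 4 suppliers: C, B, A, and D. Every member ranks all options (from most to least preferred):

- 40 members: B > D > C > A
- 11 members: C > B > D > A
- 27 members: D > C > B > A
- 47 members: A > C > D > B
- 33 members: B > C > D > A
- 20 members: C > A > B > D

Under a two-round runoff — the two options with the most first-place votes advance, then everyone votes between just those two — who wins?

B

Round 1 first-place votes: C 31, B 73, A 47, D 27.
B and A advance.
Runoff: B is preferred to A by 111 voters; A by 67.
B wins the runoff.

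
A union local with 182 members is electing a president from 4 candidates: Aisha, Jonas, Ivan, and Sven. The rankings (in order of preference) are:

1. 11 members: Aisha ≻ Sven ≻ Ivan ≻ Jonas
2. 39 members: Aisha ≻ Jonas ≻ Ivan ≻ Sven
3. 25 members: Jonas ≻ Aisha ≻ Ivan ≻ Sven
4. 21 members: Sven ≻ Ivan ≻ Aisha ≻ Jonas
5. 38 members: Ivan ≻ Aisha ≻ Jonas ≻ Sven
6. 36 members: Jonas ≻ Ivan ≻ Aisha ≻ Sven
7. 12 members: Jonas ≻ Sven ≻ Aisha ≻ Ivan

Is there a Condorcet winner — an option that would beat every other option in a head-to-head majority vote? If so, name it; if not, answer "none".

none

Checking pairwise contests:
Ivan beats Aisha 95–87.
Aisha beats Jonas 109–73.
Jonas beats Ivan 112–70.
Aisha beats Sven 149–33.
Every option loses at least one head-to-head, so there is no Condorcet winner.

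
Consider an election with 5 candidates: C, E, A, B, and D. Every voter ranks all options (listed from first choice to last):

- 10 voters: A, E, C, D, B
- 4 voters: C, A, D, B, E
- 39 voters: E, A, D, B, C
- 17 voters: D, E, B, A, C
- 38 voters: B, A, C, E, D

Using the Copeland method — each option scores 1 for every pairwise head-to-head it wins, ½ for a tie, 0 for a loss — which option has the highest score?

C: loses to E, A, B, and D → score 0.
E: beats C, A, B, and D → score 4.
A: beats C and D; loses to E and B → score 2.
B: beats C and A; loses to E and D → score 2.
D: beats C and B; loses to E and A → score 2.
E has the best pairwise record.

E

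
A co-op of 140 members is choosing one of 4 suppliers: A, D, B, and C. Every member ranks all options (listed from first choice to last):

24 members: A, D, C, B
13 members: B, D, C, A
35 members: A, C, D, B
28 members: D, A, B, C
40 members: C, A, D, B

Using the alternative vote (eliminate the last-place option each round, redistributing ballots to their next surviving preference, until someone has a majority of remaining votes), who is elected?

A

Round 1: A 59, D 28, B 13, C 40. Eliminate B.
Round 2: A 59, D 41, C 40. Eliminate C.
Round 3: A 99, D 41. A has a majority.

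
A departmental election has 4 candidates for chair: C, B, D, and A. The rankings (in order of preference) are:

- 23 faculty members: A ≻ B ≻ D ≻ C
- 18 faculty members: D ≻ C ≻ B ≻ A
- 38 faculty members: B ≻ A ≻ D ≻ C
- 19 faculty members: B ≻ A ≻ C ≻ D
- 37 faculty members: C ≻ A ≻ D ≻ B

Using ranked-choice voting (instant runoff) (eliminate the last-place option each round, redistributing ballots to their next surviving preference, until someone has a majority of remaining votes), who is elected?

B

Round 1: C 37, B 57, D 18, A 23. Eliminate D.
Round 2: C 55, B 57, A 23. Eliminate A.
Round 3: C 55, B 80. B has a majority.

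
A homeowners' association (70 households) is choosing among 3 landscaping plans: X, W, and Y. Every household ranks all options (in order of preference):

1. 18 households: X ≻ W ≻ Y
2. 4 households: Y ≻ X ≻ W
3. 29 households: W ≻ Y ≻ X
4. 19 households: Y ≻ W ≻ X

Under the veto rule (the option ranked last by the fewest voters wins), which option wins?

W

Last-place votes: X 48, W 4, Y 18.
W is ranked last by the fewest voters, so W wins.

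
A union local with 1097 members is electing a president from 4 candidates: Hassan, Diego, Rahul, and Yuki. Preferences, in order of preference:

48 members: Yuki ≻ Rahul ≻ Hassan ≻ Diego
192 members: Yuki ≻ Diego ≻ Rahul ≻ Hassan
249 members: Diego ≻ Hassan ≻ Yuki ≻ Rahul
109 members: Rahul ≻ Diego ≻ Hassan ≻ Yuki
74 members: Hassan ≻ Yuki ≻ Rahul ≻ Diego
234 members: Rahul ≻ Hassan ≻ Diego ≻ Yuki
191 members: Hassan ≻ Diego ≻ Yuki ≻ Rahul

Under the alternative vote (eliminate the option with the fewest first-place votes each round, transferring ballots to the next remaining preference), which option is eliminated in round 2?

Hassan

Round 1: Hassan 265, Diego 249, Rahul 343, Yuki 240. Eliminate Yuki.
Round 2: Hassan 265, Diego 441, Rahul 391. Eliminate Hassan.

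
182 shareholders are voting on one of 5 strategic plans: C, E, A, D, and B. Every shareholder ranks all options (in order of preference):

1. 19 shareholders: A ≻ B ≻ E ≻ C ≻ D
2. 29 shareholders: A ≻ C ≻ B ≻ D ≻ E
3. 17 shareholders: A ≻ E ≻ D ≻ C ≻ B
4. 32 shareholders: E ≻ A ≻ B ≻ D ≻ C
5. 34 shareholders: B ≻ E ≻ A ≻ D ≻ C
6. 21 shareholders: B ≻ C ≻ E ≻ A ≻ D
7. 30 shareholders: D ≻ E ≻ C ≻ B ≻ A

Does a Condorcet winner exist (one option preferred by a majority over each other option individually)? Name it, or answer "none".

Checking pairwise contests:
E beats C 132–50.
B beats E 103–79.
E beats A 117–65.
E beats D 123–59.
A beats B 97–85.
Every option loses at least one head-to-head, so there is no Condorcet winner.

none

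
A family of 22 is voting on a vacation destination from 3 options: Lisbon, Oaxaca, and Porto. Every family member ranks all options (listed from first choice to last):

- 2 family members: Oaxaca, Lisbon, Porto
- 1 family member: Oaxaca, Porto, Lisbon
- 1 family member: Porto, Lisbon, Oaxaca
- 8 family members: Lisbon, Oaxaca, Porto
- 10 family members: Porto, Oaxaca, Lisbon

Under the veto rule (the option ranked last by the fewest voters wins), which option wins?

Oaxaca

Last-place votes: Lisbon 11, Oaxaca 1, Porto 10.
Oaxaca is ranked last by the fewest voters, so Oaxaca wins.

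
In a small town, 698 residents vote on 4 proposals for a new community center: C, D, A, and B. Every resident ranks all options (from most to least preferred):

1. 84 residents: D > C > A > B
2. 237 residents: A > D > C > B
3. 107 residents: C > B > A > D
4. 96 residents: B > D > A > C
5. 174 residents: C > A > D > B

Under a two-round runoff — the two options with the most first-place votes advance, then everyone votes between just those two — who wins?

C

Round 1 first-place votes: C 281, D 84, A 237, B 96.
C and A advance.
Runoff: C is preferred to A by 365 voters; A by 333.
C wins the runoff.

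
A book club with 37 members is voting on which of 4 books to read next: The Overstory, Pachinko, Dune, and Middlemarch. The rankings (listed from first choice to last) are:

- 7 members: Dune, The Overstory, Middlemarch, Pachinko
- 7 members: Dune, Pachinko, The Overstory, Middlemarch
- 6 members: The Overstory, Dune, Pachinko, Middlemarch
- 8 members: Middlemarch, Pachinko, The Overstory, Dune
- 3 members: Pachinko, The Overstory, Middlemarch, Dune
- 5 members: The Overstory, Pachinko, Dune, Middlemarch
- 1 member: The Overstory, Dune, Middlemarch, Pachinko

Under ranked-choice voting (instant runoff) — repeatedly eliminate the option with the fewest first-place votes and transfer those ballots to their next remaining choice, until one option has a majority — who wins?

Round 1: The Overstory 12, Pachinko 3, Dune 14, Middlemarch 8. Eliminate Pachinko.
Round 2: The Overstory 15, Dune 14, Middlemarch 8. Eliminate Middlemarch.
Round 3: The Overstory 23, Dune 14. The Overstory has a majority.

The Overstory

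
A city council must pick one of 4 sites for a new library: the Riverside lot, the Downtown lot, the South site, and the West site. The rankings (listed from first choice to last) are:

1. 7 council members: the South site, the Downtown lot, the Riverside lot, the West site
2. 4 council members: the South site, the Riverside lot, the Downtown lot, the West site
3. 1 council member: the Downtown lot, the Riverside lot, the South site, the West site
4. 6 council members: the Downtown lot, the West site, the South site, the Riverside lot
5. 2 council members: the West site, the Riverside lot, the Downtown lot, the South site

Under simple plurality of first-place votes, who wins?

the South site

First-place votes: the Riverside lot 0, the Downtown lot 7, the South site 11, the West site 2.
the South site has the most first-place votes.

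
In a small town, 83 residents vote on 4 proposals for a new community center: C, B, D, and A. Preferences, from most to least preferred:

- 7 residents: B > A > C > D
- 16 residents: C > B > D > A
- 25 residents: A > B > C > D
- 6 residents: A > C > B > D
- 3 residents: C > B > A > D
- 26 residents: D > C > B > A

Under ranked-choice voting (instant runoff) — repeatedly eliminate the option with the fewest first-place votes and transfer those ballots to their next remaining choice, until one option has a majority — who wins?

D

Round 1: C 19, B 7, D 26, A 31. Eliminate B.
Round 2: C 19, D 26, A 38. Eliminate C.
Round 3: D 42, A 41. D has a majority.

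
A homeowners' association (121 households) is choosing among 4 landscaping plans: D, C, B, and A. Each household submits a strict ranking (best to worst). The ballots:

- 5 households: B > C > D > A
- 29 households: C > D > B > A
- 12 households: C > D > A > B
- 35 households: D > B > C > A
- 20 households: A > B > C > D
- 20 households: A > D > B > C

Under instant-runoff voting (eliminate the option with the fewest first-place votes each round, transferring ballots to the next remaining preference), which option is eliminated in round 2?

D

Round 1: D 35, C 41, B 5, A 40. Eliminate B.
Round 2: D 35, C 46, A 40. Eliminate D.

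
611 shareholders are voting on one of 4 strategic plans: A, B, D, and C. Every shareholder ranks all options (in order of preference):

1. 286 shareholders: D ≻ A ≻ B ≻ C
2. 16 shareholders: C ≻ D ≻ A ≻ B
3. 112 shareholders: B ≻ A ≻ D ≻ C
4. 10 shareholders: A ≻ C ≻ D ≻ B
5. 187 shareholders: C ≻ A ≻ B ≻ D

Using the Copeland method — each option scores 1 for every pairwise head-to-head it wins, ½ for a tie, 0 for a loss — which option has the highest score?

A: beats B, D, and C → score 3.
B: beats C; loses to A and D → score 1.
D: beats B and C; loses to A → score 2.
C: loses to A, B, and D → score 0.
A has the best pairwise record.

A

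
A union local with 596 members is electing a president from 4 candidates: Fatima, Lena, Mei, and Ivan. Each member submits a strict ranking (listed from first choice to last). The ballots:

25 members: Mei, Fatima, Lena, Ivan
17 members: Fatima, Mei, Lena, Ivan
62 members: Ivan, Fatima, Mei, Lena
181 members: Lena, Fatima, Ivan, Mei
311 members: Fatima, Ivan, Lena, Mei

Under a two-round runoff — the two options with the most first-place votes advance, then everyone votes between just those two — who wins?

Fatima

Round 1 first-place votes: Fatima 328, Lena 181, Mei 25, Ivan 62.
Fatima and Lena advance.
Runoff: Fatima is preferred to Lena by 415 voters; Lena by 181.
Fatima wins the runoff.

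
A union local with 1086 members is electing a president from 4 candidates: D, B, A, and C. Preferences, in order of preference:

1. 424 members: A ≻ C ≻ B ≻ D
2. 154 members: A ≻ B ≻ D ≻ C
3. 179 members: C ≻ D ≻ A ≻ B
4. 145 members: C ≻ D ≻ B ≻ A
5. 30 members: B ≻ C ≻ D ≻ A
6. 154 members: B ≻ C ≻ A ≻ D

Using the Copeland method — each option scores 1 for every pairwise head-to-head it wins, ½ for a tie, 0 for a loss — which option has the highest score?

A

D: loses to B, A, and C → score 0.
B: beats D; loses to A and C → score 1.
A: beats D, B, and C → score 3.
C: beats D and B; loses to A → score 2.
A has the best pairwise record.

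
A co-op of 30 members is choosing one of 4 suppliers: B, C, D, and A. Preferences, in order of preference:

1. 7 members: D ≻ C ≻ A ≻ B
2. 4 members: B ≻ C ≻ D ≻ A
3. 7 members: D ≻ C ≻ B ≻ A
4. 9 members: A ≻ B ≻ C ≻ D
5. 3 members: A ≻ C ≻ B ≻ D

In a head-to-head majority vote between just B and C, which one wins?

Voters preferring B to C: 13; preferring C to B: 17.
C wins the head-to-head.

C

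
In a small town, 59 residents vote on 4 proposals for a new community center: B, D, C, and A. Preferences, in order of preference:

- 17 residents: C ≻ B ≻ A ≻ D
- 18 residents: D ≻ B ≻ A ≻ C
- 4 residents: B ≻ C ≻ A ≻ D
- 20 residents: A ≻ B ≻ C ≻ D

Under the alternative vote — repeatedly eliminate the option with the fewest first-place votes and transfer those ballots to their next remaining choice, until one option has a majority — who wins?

A

Round 1: B 4, D 18, C 17, A 20. Eliminate B.
Round 2: D 18, C 21, A 20. Eliminate D.
Round 3: C 21, A 38. A has a majority.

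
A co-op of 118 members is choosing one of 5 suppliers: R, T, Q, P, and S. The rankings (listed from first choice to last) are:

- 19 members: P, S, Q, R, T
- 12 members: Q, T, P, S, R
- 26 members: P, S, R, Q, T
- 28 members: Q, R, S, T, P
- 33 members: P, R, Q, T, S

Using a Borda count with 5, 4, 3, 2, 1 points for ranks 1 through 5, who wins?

R: 19·2 + 12·1 + 26·3 + 28·4 + 33·4 = 372
T: 19·1 + 12·4 + 26·1 + 28·2 + 33·2 = 215
Q: 19·3 + 12·5 + 26·2 + 28·5 + 33·3 = 408
P: 19·5 + 12·3 + 26·5 + 28·1 + 33·5 = 454
S: 19·4 + 12·2 + 26·4 + 28·3 + 33·1 = 321
P has the highest Borda score (454).

P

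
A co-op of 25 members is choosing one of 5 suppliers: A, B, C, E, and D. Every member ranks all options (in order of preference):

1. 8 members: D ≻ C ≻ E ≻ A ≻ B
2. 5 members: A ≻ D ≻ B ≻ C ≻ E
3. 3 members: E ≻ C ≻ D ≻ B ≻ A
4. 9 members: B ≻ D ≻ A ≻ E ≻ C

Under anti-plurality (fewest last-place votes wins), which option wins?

D

Last-place votes: A 3, B 8, C 9, E 5, D 0.
D is ranked last by the fewest voters, so D wins.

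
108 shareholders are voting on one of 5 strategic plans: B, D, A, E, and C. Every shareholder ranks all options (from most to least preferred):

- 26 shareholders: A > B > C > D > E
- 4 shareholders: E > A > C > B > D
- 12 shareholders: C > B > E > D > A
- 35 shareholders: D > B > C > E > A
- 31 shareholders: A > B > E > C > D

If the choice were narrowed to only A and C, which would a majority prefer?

A

Voters preferring A to C: 61; preferring C to A: 47.
A wins the head-to-head.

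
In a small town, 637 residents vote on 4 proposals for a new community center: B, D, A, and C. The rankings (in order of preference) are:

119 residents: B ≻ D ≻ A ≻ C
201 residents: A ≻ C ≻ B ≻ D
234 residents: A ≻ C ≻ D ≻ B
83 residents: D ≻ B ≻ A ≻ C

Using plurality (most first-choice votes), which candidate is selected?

A

First-place votes: B 119, D 83, A 435, C 0.
A has the most first-place votes.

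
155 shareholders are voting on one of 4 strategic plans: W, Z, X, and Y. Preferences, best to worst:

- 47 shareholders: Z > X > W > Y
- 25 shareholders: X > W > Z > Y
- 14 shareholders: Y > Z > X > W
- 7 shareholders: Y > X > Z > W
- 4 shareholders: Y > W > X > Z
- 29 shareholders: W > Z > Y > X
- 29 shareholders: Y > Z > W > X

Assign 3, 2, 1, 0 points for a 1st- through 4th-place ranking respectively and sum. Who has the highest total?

Z

W: 47·1 + 25·2 + 14·0 + 7·0 + 4·2 + 29·3 + 29·1 = 221
Z: 47·3 + 25·1 + 14·2 + 7·1 + 4·0 + 29·2 + 29·2 = 317
X: 47·2 + 25·3 + 14·1 + 7·2 + 4·1 + 29·0 + 29·0 = 201
Y: 47·0 + 25·0 + 14·3 + 7·3 + 4·3 + 29·1 + 29·3 = 191
Z has the highest Borda score (317).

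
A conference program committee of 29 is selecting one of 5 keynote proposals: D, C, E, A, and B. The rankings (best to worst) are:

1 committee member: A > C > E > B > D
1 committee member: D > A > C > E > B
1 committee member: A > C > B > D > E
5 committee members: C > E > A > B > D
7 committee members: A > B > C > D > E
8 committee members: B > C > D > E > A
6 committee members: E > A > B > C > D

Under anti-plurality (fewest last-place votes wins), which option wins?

C

Last-place votes: D 12, C 0, E 8, A 8, B 1.
C is ranked last by the fewest voters, so C wins.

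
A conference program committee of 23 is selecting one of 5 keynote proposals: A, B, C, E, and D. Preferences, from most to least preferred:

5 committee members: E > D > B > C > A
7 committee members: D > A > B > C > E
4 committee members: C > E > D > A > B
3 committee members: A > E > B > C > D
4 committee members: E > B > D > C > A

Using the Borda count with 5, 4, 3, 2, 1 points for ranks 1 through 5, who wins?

A: 5·1 + 7·4 + 4·2 + 3·5 + 4·1 = 60
B: 5·3 + 7·3 + 4·1 + 3·3 + 4·4 = 65
C: 5·2 + 7·2 + 4·5 + 3·2 + 4·2 = 58
E: 5·5 + 7·1 + 4·4 + 3·4 + 4·5 = 80
D: 5·4 + 7·5 + 4·3 + 3·1 + 4·3 = 82
D has the highest Borda score (82).

D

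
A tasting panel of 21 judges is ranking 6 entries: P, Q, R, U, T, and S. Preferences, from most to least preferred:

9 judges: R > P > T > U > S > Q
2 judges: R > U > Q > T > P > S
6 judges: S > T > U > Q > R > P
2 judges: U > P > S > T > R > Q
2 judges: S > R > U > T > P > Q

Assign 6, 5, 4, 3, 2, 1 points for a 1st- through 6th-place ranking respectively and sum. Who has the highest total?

P: 9·5 + 2·2 + 6·1 + 2·5 + 2·2 = 69
Q: 9·1 + 2·4 + 6·3 + 2·1 + 2·1 = 39
R: 9·6 + 2·6 + 6·2 + 2·2 + 2·5 = 92
U: 9·3 + 2·5 + 6·4 + 2·6 + 2·4 = 81
T: 9·4 + 2·3 + 6·5 + 2·3 + 2·3 = 84
S: 9·2 + 2·1 + 6·6 + 2·4 + 2·6 = 76
R has the highest Borda score (92).

R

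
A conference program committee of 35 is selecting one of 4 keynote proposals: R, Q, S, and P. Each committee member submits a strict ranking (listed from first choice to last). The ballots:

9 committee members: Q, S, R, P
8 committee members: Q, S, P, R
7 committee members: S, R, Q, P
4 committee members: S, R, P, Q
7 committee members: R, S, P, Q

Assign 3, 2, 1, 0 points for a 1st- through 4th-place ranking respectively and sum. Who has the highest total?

S

R: 9·1 + 8·0 + 7·2 + 4·2 + 7·3 = 52
Q: 9·3 + 8·3 + 7·1 + 4·0 + 7·0 = 58
S: 9·2 + 8·2 + 7·3 + 4·3 + 7·2 = 81
P: 9·0 + 8·1 + 7·0 + 4·1 + 7·1 = 19
S has the highest Borda score (81).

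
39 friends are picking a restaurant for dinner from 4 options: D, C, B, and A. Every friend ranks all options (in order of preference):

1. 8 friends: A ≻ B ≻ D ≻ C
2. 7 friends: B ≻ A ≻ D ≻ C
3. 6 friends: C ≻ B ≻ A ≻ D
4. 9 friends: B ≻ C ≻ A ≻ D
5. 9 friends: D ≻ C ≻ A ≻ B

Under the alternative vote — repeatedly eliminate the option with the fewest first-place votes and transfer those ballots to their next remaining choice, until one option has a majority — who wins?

B

Round 1: D 9, C 6, B 16, A 8. Eliminate C.
Round 2: D 9, B 22, A 8. B has a majority.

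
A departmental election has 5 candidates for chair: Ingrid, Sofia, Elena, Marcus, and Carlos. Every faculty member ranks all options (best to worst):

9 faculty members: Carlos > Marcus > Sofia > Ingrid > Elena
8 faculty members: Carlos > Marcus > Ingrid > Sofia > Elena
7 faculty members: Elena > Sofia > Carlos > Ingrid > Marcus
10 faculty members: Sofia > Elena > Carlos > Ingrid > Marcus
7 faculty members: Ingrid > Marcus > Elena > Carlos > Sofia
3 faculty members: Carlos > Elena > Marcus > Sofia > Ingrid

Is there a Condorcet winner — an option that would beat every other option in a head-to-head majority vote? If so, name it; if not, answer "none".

Checking pairwise contests:
Sofia beats Ingrid 29–15.
Marcus beats Sofia 27–17.
Ingrid beats Elena 24–20.
Ingrid beats Marcus 24–20.
Elena beats Carlos 24–20.
Every option loses at least one head-to-head, so there is no Condorcet winner.

none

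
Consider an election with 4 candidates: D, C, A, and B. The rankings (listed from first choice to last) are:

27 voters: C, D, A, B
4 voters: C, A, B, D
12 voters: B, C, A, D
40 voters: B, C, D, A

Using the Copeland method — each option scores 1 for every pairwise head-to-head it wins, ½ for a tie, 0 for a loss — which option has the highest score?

B

D: beats A; loses to C and B → score 1.
C: beats D and A; loses to B → score 2.
A: loses to D, C, and B → score 0.
B: beats D, C, and A → score 3.
B has the best pairwise record.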